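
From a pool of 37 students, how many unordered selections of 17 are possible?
C(37,17) = 37!/(17!×20!) = 15905368710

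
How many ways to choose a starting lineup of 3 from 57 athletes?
C(57,3) = 57!/(3!×54!) = 29260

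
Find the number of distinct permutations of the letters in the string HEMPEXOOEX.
10! / (2! × 3! × 1! × 1! × 1! × 2!) = 151200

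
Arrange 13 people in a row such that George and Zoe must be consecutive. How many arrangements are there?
Treat the 2 as one block: (13-2+1)! × 2! = 479001600 × 2 = 958003200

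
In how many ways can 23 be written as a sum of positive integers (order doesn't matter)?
Pentagonal recurrence p(n) = p(n-1) + p(n-2) - p(n-5) - p(n-7) + p(n-12) + p(n-15) - ... gives p(0..22) = 1, 1, 2, 3, 5, 7, 11, 15, 22, 30, 42, 56, 77, 101, 135, 176, 231, 297, 385, 490, 627, 792, 1002. p(23) = p(22) + p(21) - p(18) - p(16) + p(11) + p(8) - p(1) = 1002 + 792 - 385 - 231 + 56 + 22 - 1 = 1255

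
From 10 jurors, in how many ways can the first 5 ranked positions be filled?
P(10,5) = 10!/(10-5)! = 30240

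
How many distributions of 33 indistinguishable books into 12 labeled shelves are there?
C(33+12-1, 12-1) = C(44, 11) = 7669339132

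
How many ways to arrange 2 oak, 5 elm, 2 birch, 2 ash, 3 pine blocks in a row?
14! / (2! × 5! × 2! × 2! × 3!) = 15135120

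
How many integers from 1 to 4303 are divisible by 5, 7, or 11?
⌊4303/5⌋+⌊4303/7⌋+⌊4303/11⌋ - ⌊4303/35⌋-⌊4303/55⌋-⌊4303/77⌋ + ⌊4303/385⌋ = 860+614+391 - 122-78-55 + 11 = 1621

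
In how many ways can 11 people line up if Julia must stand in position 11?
Fix one position: (11-1)! = 3628800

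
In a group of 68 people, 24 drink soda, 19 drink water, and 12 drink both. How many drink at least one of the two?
|A∪B| = |A| + |B| - |A∩B| = 24 + 19 - 12 = 31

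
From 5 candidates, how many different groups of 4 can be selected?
C(5,4) = 5!/(4!×1!) = 5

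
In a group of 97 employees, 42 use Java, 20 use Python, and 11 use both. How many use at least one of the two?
|A∪B| = |A| + |B| - |A∩B| = 42 + 20 - 11 = 51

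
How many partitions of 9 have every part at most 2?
Let r_j(i) = number of partitions of i into parts ≤ j, for i = 0..9. r_1(i) = 1 for all i; r_j(i) = r_{j-1}(i) + r_j(i-j). Rows j = 2..2: ≤2: 1 1 2 2 3 3 4 4 5 5. r_2(9) = 5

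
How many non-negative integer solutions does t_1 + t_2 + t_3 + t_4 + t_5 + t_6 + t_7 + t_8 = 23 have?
C(23+8-1, 8-1) = C(30, 7) = 2035800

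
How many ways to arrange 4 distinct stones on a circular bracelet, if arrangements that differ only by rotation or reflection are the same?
(4-1)!/2 = 6/2 = 3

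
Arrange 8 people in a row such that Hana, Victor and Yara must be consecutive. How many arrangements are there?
Treat the 3 as one block: (8-3+1)! × 3! = 720 × 6 = 4320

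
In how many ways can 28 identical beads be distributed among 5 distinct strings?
C(28+5-1, 5-1) = C(32, 4) = 35960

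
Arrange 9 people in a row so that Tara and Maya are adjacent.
Treat as block: (9-1)! × 2! = 40320 × 2 = 80640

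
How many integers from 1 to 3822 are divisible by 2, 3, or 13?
⌊3822/2⌋+⌊3822/3⌋+⌊3822/13⌋ - ⌊3822/6⌋-⌊3822/26⌋-⌊3822/39⌋ + ⌊3822/78⌋ = 1911+1274+294 - 637-147-98 + 49 = 2646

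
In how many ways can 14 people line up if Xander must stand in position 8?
Fix one position: (14-1)! = 6227020800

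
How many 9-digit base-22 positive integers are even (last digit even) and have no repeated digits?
Last∈{0,2,4,6,8,10,12,14,16,18,20}. Last=0: 8204716800. Last nonzero: 10×20×P(20,7) = 78140160000. Total = 86344876800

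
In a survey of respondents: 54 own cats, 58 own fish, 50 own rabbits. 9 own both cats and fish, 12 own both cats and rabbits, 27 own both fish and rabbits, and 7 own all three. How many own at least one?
|A∪B∪C| = 54+58+50-9-12-27+7 = 121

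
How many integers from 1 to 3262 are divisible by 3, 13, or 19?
⌊3262/3⌋+⌊3262/13⌋+⌊3262/19⌋ - ⌊3262/39⌋-⌊3262/57⌋-⌊3262/247⌋ + ⌊3262/741⌋ = 1087+250+171 - 83-57-13 + 4 = 1359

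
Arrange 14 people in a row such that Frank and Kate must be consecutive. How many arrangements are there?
Treat the 2 as one block: (14-2+1)! × 2! = 6227020800 × 2 = 12454041600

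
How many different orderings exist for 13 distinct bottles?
13! = 6227020800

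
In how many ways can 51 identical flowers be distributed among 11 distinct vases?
C(51+11-1, 11-1) = C(61, 10) = 90177170226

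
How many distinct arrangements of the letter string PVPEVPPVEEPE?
12! / (4! × 3! × 5!) = 27720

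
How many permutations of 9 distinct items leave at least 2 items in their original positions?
Exactly j fixed points: C(9,j)·!(9-j); sum over j ≥ 2 (derangement numbers via !m = (m-1)·(!(m-1) + !(m-2)): !0..!7 = 1, 0, 1, 2, 9, 44, 265, 1854). Σ_{j=2}^{9} C(9,j)·!(9-j) = C(9,2)·!7 + C(9,3)·!6 + C(9,4)·!5 + C(9,5)·!4 + C(9,6)·!3 + C(9,7)·!2 + C(9,8)·!1 + C(9,9)·!0 = 36·1854 + 84·265 + 126·44 + 126·9 + 84·2 + 36·1 + 9·0 + 1·1 = 95887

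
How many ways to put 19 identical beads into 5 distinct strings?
C(19+5-1, 5-1) = C(23, 4) = 8855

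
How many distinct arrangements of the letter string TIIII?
5! / (1! × 4!) = 5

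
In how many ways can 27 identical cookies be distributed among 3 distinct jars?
C(27+3-1, 3-1) = C(29, 2) = 406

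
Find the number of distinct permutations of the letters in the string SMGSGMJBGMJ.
11! / (3! × 2! × 3! × 1! × 2!) = 277200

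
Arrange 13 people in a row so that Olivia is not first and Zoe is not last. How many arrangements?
By inclusion-exclusion: 13! - 2×(13-1)! + (13-2)! = 6227020800 - 958003200 + 39916800 = 5308934400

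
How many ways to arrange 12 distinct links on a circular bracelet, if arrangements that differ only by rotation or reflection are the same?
(12-1)!/2 = 39916800/2 = 19958400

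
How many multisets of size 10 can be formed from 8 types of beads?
C(10+8-1, 8-1) = C(17, 7) = 19448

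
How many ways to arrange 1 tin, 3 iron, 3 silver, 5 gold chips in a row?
12! / (1! × 3! × 3! × 5!) = 110880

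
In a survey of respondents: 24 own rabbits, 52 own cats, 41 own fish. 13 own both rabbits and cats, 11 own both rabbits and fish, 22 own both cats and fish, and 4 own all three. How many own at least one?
|A∪B∪C| = 24+52+41-13-11-22+4 = 75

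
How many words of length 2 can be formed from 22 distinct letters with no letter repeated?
P(22,2) = 22!/(22-2)! = 462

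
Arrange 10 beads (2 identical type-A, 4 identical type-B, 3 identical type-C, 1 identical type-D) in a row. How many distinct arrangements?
10! / (2! × 4! × 3! × 1!) = 12600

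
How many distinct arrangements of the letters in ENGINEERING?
11! / (3! × 3! × 2! × 2! × 1!) = 277200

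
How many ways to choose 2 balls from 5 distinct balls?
C(5,2) = 5!/(2!×3!) = 10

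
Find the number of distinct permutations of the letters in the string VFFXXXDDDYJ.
11! / (3! × 3! × 2! × 1! × 1! × 1!) = 554400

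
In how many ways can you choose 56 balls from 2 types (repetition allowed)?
C(56+2-1, 2-1) = C(57, 1) = 57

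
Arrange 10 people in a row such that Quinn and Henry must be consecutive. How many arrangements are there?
Treat the 2 as one block: (10-2+1)! × 2! = 362880 × 2 = 725760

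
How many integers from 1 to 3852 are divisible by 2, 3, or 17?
⌊3852/2⌋+⌊3852/3⌋+⌊3852/17⌋ - ⌊3852/6⌋-⌊3852/34⌋-⌊3852/51⌋ + ⌊3852/102⌋ = 1926+1284+226 - 642-113-75 + 37 = 2643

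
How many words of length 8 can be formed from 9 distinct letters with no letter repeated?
P(9,8) = 9!/(9-8)! = 362880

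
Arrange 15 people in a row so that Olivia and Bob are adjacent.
Treat as block: (15-1)! × 2! = 87178291200 × 2 = 174356582400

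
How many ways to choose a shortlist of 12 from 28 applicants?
C(28,12) = 28!/(12!×16!) = 30421755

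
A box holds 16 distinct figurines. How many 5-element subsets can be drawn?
C(16,5) = 16!/(5!×11!) = 4368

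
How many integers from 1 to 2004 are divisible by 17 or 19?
⌊2004/17⌋ + ⌊2004/19⌋ - ⌊2004/323⌋ = 117 + 105 - 6 = 216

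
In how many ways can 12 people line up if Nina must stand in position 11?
Fix one position: (12-1)! = 39916800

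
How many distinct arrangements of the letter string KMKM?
4! / (2! × 2!) = 6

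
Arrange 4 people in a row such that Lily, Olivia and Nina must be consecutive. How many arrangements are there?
Treat the 3 as one block: (4-3+1)! × 3! = 2 × 6 = 12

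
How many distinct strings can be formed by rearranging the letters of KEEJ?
4! / (1! × 1! × 2!) = 12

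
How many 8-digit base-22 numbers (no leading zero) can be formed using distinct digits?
First digit: 21 choices (nonzero). Then descending: 21 × 21 × 20 × 19 × 18 × 17 × 16 × 15 = 12307075200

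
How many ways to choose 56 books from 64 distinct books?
C(64,56) = 64!/(56!×8!) = 4426165368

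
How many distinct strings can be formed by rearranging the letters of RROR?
4! / (3! × 1!) = 4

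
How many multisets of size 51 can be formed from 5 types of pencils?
C(51+5-1, 5-1) = C(55, 4) = 341055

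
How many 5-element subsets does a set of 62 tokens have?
C(62,5) = 62!/(5!×57!) = 6471002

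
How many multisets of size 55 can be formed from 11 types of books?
C(55+11-1, 11-1) = C(65, 10) = 179013799328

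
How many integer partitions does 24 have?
Pentagonal recurrence p(n) = p(n-1) + p(n-2) - p(n-5) - p(n-7) + p(n-12) + p(n-15) - ... gives p(0..23) = 1, 1, 2, 3, 5, 7, 11, 15, 22, 30, 42, 56, 77, 101, 135, 176, 231, 297, 385, 490, 627, 792, 1002, 1255. p(24) = p(23) + p(22) - p(19) - p(17) + p(12) + p(9) - p(2) = 1255 + 1002 - 490 - 297 + 77 + 30 - 2 = 1575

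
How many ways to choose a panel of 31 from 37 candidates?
C(37,31) = 37!/(31!×6!) = 2324784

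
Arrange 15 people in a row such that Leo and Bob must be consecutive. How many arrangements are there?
Treat the 2 as one block: (15-2+1)! × 2! = 87178291200 × 2 = 174356582400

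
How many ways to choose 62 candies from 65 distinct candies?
C(65,62) = 65!/(62!×3!) = 43680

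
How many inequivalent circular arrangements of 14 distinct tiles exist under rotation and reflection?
(14-1)!/2 = 6227020800/2 = 3113510400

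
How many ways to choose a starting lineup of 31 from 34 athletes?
C(34,31) = 34!/(31!×3!) = 5984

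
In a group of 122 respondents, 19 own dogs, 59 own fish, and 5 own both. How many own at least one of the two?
|A∪B| = |A| + |B| - |A∩B| = 19 + 59 - 5 = 73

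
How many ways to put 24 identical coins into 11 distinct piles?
C(24+11-1, 11-1) = C(34, 10) = 131128140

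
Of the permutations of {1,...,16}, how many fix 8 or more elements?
Exactly j fixed points: C(16,j)·!(16-j); sum over j ≥ 8 (derangement numbers via !m = (m-1)·(!(m-1) + !(m-2)): !0..!8 = 1, 0, 1, 2, 9, 44, 265, 1854, 14833). Σ_{j=8}^{16} C(16,j)·!(16-j) = C(16,8)·!8 + C(16,9)·!7 + C(16,10)·!6 + C(16,11)·!5 + C(16,12)·!4 + C(16,13)·!3 + C(16,14)·!2 + C(16,15)·!1 + C(16,16)·!0 = 12870·14833 + 11440·1854 + 8008·265 + 4368·44 + 1820·9 + 560·2 + 120·1 + 16·0 + 1·1 = 214442403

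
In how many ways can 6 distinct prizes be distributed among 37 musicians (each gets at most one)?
P(37,6) = 37!/(37-6)! = 1673844480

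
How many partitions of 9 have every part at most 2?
Let r_j(i) = number of partitions of i into parts ≤ j, for i = 0..9. r_1(i) = 1 for all i; r_j(i) = r_{j-1}(i) + r_j(i-j). Rows j = 2..2: ≤2: 1 1 2 2 3 3 4 4 5 5. r_2(9) = 5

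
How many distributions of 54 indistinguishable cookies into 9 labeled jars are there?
C(54+9-1, 9-1) = C(62, 8) = 3381098545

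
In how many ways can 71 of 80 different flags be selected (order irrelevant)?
C(80,71) = 80!/(71!×9!) = 231900297200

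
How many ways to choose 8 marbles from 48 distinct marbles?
C(48,8) = 48!/(8!×40!) = 377348994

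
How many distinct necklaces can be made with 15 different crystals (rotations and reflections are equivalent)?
(15-1)!/2 = 87178291200/2 = 43589145600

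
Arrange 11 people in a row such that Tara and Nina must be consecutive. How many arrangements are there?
Treat the 2 as one block: (11-2+1)! × 2! = 3628800 × 2 = 7257600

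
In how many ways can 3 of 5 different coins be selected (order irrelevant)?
C(5,3) = 5!/(3!×2!) = 10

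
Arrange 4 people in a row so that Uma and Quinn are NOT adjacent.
Total - adjacent = 4! - (4-1)!×2 = 24 - 12 = 12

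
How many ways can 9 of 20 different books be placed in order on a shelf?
P(20,9) = 20!/(20-9)! = 60949324800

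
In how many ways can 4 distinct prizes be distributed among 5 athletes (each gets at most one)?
P(5,4) = 5!/(5-4)! = 120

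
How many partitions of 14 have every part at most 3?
Let r_j(i) = number of partitions of i into parts ≤ j, for i = 0..14. r_1(i) = 1 for all i; r_j(i) = r_{j-1}(i) + r_j(i-j). Rows j = 2..3: ≤2: 1 1 2 2 3 3 4 4 5 5 6 6 7 7 8; ≤3: 1 1 2 3 4 5 7 8 10 12 14 16 19 21 24. r_3(14) = 24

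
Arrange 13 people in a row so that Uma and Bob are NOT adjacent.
Total - adjacent = 13! - (13-1)!×2 = 6227020800 - 958003200 = 5269017600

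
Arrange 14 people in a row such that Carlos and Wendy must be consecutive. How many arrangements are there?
Treat the 2 as one block: (14-2+1)! × 2! = 6227020800 × 2 = 12454041600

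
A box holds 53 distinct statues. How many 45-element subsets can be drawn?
C(53,45) = 53!/(45!×8!) = 886322710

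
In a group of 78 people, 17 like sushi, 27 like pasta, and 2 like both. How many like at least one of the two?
|A∪B| = |A| + |B| - |A∩B| = 17 + 27 - 2 = 42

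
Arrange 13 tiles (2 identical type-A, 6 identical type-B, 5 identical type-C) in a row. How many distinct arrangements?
13! / (2! × 6! × 5!) = 36036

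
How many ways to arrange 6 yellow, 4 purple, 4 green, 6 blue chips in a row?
20! / (6! × 4! × 4! × 6!) = 8147739600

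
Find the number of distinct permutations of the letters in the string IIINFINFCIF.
11! / (2! × 5! × 3! × 1!) = 27720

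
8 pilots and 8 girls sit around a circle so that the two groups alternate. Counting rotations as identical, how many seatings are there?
Fix one of the pilots: (8-1)! ways for the remaining pilots, × 8! ways for the girls = 5040 × 40320 = 203212800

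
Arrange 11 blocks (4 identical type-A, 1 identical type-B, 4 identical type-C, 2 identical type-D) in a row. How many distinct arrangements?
11! / (4! × 1! × 4! × 2!) = 34650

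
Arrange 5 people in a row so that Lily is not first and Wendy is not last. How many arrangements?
By inclusion-exclusion: 5! - 2×(5-1)! + (5-2)! = 120 - 48 + 6 = 78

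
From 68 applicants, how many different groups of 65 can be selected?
C(68,65) = 68!/(65!×3!) = 50116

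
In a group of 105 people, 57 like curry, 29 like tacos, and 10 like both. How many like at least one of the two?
|A∪B| = |A| + |B| - |A∩B| = 57 + 29 - 10 = 76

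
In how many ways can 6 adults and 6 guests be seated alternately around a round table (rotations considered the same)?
Fix one of the adults: (6-1)! ways for the remaining adults, × 6! ways for the guests = 120 × 720 = 86400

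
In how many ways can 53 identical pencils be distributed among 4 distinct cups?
C(53+4-1, 4-1) = C(56, 3) = 27720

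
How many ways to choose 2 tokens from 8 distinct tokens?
C(8,2) = 8!/(2!×6!) = 28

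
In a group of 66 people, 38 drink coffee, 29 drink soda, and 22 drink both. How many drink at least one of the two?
|A∪B| = |A| + |B| - |A∩B| = 38 + 29 - 22 = 45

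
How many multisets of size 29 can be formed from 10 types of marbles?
C(29+10-1, 10-1) = C(38, 9) = 163011640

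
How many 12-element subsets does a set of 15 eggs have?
C(15,12) = 15!/(12!×3!) = 455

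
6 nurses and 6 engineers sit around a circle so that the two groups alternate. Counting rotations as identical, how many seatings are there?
Fix one of the nurses: (6-1)! ways for the remaining nurses, × 6! ways for the engineers = 120 × 720 = 86400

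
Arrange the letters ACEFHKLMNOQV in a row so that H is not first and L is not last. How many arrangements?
By inclusion-exclusion: 12! - 2×(12-1)! + (12-2)! = 479001600 - 79833600 + 3628800 = 402796800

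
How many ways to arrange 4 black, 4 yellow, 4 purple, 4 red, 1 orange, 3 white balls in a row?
20! / (4! × 4! × 4! × 4! × 1! × 3!) = 1222160940000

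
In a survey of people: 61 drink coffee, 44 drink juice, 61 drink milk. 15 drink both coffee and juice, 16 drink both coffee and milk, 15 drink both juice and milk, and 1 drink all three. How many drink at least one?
|A∪B∪C| = 61+44+61-15-16-15+1 = 121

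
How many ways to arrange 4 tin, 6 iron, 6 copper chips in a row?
16! / (4! × 6! × 6!) = 1681680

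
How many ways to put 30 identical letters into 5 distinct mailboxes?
C(30+5-1, 5-1) = C(34, 4) = 46376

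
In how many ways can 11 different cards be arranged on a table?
11! = 39916800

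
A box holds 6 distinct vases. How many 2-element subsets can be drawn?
C(6,2) = 6!/(2!×4!) = 15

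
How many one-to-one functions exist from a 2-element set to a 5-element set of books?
P(5,2) = 5!/(5-2)! = 20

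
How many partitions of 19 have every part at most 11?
Let r_j(i) = number of partitions of i into parts ≤ j, for i = 0..19. r_1(i) = 1 for all i; r_j(i) = r_{j-1}(i) + r_j(i-j). Rows j = 2..11: ≤2: 1 1 2 2 3 3 4 4 5 5 6 6 7 7 8 8 9 9 10 10; ≤3: 1 1 2 3 4 5 7 8 10 12 14 16 19 21 24 27 30 33 37 40; ≤4: 1 1 2 3 5 6 9 11 15 18 23 27 34 39 47 54 64 72 84 94; ≤5: 1 1 2 3 5 7 10 13 18 23 30 37 47 57 70 84 101 119 141 164; ≤6: 1 1 2 3 5 7 11 14 20 26 35 44 58 71 90 110 136 163 199 235; ≤7: 1 1 2 3 5 7 11 15 21 28 38 49 65 82 105 131 164 201 248 300; ≤8: 1 1 2 3 5 7 11 15 22 29 40 52 70 89 116 146 186 230 288 352; ≤9: 1 1 2 3 5 7 11 15 22 30 41 54 73 94 123 157 201 252 318 393; ≤10: 1 1 2 3 5 7 11 15 22 30 42 55 75 97 128 164 212 267 340 423; ≤11: 1 1 2 3 5 7 11 15 22 30 42 56 76 99 131 169 219 278 355 445. r_11(19) = 445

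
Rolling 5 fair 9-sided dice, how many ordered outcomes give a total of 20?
Coefficient of x^20 in (x + x² + ... + x^9)^5. By inclusion-exclusion on dice exceeding 9: Σ_j (-1)^j C(5,j)·C(20-1-9j, 4) = C(5,0)·C(19,4) - C(5,1)·C(10,4) = 1·3876 - 5·210 = 2826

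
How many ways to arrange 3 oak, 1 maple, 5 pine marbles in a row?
9! / (3! × 1! × 5!) = 504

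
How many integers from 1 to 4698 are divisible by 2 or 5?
⌊4698/2⌋ + ⌊4698/5⌋ - ⌊4698/10⌋ = 2349 + 939 - 469 = 2819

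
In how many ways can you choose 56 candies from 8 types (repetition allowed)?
C(56+8-1, 8-1) = C(63, 7) = 553270671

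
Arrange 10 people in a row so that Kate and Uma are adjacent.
Treat as block: (10-1)! × 2! = 362880 × 2 = 725760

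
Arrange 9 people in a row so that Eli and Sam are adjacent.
Treat as block: (9-1)! × 2! = 40320 × 2 = 80640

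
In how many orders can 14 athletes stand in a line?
14! = 87178291200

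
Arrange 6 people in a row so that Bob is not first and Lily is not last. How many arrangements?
By inclusion-exclusion: 6! - 2×(6-1)! + (6-2)! = 720 - 240 + 24 = 504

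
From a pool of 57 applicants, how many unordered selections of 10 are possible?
C(57,10) = 57!/(10!×47!) = 43183019880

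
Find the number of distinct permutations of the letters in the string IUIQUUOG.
8! / (1! × 2! × 1! × 3! × 1!) = 3360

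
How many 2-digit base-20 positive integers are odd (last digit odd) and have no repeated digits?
Last∈{1,3,5,7,9,11,13,15,17,19}. Last=0: 0. Last nonzero: 10×18×P(18,0) = 180. Total = 180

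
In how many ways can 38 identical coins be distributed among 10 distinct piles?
C(38+10-1, 10-1) = C(47, 9) = 1362649145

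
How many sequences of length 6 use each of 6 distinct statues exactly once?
6! = 720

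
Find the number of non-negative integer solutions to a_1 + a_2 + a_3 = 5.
C(5+3-1, 3-1) = C(7, 2) = 21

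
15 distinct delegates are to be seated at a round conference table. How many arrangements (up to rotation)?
Circular: fix one position, arrange the rest. (15-1)! = 87178291200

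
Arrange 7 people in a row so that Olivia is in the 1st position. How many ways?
Fix one position: (7-1)! = 720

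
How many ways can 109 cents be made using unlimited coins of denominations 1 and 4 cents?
Coefficient of x^109 in 1/(1-x^1) · 1/(1-x^4). Use j coins of 4 for j = 0..⌊109/4⌋ = 27, the rest in 1s: 27 + 1 = 28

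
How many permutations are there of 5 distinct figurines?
5! = 120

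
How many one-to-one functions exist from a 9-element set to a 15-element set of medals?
P(15,9) = 15!/(15-9)! = 1816214400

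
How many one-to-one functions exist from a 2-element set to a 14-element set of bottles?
P(14,2) = 14!/(14-2)! = 182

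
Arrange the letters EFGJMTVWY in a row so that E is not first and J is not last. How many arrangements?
By inclusion-exclusion: 9! - 2×(9-1)! + (9-2)! = 362880 - 80640 + 5040 = 287280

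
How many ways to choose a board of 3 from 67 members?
C(67,3) = 67!/(3!×64!) = 47905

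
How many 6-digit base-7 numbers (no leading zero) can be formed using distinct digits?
First digit: 6 choices (nonzero). Then descending: 6 × 6 × 5 × 4 × 3 × 2 = 4320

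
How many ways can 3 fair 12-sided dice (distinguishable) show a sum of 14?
Coefficient of x^14 in (x + x² + ... + x^12)^3. By inclusion-exclusion on dice exceeding 12: Σ_j (-1)^j C(3,j)·C(14-1-12j, 2) = C(3,0)·C(13,2) = 1·78 = 78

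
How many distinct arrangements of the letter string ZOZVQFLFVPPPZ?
13! / (1! × 1! × 2! × 3! × 1! × 3! × 2!) = 43243200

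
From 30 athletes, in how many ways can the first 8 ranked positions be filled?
P(30,8) = 30!/(30-8)! = 235989936000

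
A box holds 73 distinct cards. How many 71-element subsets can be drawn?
C(73,71) = 73!/(71!×2!) = 2628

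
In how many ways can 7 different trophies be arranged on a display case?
7! = 5040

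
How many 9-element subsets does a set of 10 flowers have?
C(10,9) = 10!/(9!×1!) = 10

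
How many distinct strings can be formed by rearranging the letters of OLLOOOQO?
8! / (1! × 5! × 2!) = 168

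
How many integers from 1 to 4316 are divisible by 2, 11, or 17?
⌊4316/2⌋+⌊4316/11⌋+⌊4316/17⌋ - ⌊4316/22⌋-⌊4316/34⌋-⌊4316/187⌋ + ⌊4316/374⌋ = 2158+392+253 - 196-126-23 + 11 = 2469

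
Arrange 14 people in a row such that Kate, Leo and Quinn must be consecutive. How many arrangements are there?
Treat the 3 as one block: (14-3+1)! × 3! = 479001600 × 6 = 2874009600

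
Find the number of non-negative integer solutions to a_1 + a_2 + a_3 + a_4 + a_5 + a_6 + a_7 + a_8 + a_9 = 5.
C(5+9-1, 9-1) = C(13, 8) = 1287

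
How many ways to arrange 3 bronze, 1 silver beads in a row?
4! / (3! × 1!) = 4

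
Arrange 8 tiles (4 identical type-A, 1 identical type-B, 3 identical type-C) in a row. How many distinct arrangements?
8! / (4! × 1! × 3!) = 280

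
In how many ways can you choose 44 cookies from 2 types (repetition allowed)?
C(44+2-1, 2-1) = C(45, 1) = 45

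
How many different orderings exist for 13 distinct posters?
13! = 6227020800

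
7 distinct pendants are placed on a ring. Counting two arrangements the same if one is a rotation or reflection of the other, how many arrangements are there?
(7-1)!/2 = 720/2 = 360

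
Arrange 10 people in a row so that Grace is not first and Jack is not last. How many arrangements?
By inclusion-exclusion: 10! - 2×(10-1)! + (10-2)! = 3628800 - 725760 + 40320 = 2943360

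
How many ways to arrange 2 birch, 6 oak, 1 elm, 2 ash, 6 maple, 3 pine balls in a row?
20! / (2! × 6! × 1! × 2! × 6! × 3!) = 195545750400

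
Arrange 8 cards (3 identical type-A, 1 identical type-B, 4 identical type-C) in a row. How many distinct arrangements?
8! / (3! × 1! × 4!) = 280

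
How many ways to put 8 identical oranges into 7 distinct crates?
C(8+7-1, 7-1) = C(14, 6) = 3003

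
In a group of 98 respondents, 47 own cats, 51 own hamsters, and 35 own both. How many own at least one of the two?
|A∪B| = |A| + |B| - |A∩B| = 47 + 51 - 35 = 63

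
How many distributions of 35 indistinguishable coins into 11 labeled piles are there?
C(35+11-1, 11-1) = C(45, 10) = 3190187286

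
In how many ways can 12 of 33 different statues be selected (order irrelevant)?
C(33,12) = 33!/(12!×21!) = 354817320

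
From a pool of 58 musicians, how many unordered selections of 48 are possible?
C(58,48) = 58!/(48!×10!) = 52179482355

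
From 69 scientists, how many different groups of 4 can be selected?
C(69,4) = 69!/(4!×65!) = 864501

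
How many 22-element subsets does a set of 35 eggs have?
C(35,22) = 35!/(22!×13!) = 1476337800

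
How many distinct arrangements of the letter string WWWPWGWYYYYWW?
13! / (7! × 1! × 4! × 1!) = 51480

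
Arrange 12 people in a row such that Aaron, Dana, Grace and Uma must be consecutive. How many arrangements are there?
Treat the 4 as one block: (12-4+1)! × 4! = 362880 × 24 = 8709120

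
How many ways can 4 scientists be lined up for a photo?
4! = 24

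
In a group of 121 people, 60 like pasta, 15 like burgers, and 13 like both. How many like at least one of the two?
|A∪B| = |A| + |B| - |A∩B| = 60 + 15 - 13 = 62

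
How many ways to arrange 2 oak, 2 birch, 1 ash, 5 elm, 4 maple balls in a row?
14! / (2! × 2! × 1! × 5! × 4!) = 7567560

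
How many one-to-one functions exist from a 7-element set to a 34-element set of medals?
P(34,7) = 34!/(34-7)! = 27113264640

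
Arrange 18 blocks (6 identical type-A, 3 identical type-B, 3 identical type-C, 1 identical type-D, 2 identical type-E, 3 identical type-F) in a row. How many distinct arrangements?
18! / (6! × 3! × 3! × 1! × 2! × 3!) = 20583763200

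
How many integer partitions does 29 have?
Pentagonal recurrence p(n) = p(n-1) + p(n-2) - p(n-5) - p(n-7) + p(n-12) + p(n-15) - ... gives p(0..28) = 1, 1, 2, 3, 5, 7, 11, 15, 22, 30, 42, 56, 77, 101, 135, 176, 231, 297, 385, 490, 627, 792, 1002, 1255, 1575, 1958, 2436, 3010, 3718. p(29) = p(28) + p(27) - p(24) - p(22) + p(17) + p(14) - p(7) - p(3) = 3718 + 3010 - 1575 - 1002 + 297 + 135 - 15 - 3 = 4565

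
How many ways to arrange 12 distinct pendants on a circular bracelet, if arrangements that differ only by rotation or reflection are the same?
(12-1)!/2 = 39916800/2 = 19958400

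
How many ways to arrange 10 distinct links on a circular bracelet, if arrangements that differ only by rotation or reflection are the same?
(10-1)!/2 = 362880/2 = 181440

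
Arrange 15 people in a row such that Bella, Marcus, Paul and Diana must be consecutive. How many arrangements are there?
Treat the 4 as one block: (15-4+1)! × 4! = 479001600 × 24 = 11496038400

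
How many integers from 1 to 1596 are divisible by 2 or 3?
⌊1596/2⌋ + ⌊1596/3⌋ - ⌊1596/6⌋ = 798 + 532 - 266 = 1064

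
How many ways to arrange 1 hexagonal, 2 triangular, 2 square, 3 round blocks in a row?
8! / (1! × 2! × 2! × 3!) = 1680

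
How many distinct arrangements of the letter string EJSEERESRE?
10! / (2! × 1! × 2! × 5!) = 7560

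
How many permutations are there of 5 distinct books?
5! = 120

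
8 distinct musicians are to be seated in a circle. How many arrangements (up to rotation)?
Circular: fix one position, arrange the rest. (8-1)! = 5040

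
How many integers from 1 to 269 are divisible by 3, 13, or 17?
⌊269/3⌋+⌊269/13⌋+⌊269/17⌋ - ⌊269/39⌋-⌊269/51⌋-⌊269/221⌋ + ⌊269/663⌋ = 89+20+15 - 6-5-1 + 0 = 112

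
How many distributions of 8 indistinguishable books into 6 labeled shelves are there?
C(8+6-1, 6-1) = C(13, 5) = 1287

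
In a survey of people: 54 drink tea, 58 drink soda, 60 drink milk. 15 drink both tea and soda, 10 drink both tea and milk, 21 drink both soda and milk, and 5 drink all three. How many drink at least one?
|A∪B∪C| = 54+58+60-15-10-21+5 = 131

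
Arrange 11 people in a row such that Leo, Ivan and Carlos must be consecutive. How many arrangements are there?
Treat the 3 as one block: (11-3+1)! × 3! = 362880 × 6 = 2177280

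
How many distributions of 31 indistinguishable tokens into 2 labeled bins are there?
C(31+2-1, 2-1) = C(32, 1) = 32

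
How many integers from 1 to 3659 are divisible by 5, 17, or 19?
⌊3659/5⌋+⌊3659/17⌋+⌊3659/19⌋ - ⌊3659/85⌋-⌊3659/95⌋-⌊3659/323⌋ + ⌊3659/1615⌋ = 731+215+192 - 43-38-11 + 2 = 1048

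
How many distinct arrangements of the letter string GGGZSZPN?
8! / (1! × 1! × 1! × 2! × 3!) = 3360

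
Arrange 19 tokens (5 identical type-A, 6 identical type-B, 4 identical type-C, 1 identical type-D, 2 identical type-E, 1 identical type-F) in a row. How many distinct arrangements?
19! / (5! × 6! × 4! × 1! × 2! × 1!) = 29331862560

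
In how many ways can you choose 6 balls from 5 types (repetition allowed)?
C(6+5-1, 5-1) = C(10, 4) = 210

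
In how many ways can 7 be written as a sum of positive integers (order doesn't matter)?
Pentagonal recurrence p(n) = p(n-1) + p(n-2) - p(n-5) - p(n-7) + p(n-12) + p(n-15) - ... gives p(0..6) = 1, 1, 2, 3, 5, 7, 11. p(7) = p(6) + p(5) - p(2) - p(0) = 11 + 7 - 2 - 1 = 15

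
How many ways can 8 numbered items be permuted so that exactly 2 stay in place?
Choose the 2 fixed points C(8,2) = 28, derange the rest: !6 = Σ_{j=0}^{6} (-1)^j·6!/j! = 720 - 720 + 360 - 120 + 30 - 6 + 1 = 265. Product = 28 × 265 = 7420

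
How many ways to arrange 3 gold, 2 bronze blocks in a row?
5! / (3! × 2!) = 10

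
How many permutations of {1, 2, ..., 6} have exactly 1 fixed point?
Choose the 1 fixed point C(6,1) = 6, derange the rest: !5 = Σ_{j=0}^{5} (-1)^j·5!/j! = 120 - 120 + 60 - 20 + 5 - 1 = 44. Product = 6 × 44 = 264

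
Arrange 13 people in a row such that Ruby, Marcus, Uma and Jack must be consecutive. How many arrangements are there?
Treat the 4 as one block: (13-4+1)! × 4! = 3628800 × 24 = 87091200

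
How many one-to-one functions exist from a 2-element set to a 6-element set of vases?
P(6,2) = 6!/(6-2)! = 30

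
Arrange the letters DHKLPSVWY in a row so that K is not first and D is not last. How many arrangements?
By inclusion-exclusion: 9! - 2×(9-1)! + (9-2)! = 362880 - 80640 + 5040 = 287280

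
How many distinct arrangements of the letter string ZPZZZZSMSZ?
10! / (2! × 1! × 6! × 1!) = 2520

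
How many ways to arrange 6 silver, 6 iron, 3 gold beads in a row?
15! / (6! × 6! × 3!) = 420420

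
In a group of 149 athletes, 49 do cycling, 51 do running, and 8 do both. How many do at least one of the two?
|A∪B| = |A| + |B| - |A∩B| = 49 + 51 - 8 = 92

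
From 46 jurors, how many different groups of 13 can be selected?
C(46,13) = 46!/(13!×33!) = 101766230790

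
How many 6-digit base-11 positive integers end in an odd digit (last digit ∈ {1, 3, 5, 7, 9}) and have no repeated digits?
Last∈{1,3,5,7,9}. Last=0: 0. Last nonzero: 5×9×P(9,4) = 136080. Total = 136080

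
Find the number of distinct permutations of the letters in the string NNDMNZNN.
8! / (1! × 1! × 5! × 1!) = 336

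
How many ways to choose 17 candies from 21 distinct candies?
C(21,17) = 21!/(17!×4!) = 5985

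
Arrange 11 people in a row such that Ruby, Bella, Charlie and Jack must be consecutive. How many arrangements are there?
Treat the 4 as one block: (11-4+1)! × 4! = 40320 × 24 = 967680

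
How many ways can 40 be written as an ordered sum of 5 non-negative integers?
C(40+5-1, 5-1) = C(44, 4) = 135751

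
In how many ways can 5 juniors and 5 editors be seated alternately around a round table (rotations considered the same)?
Fix one of the juniors: (5-1)! ways for the remaining juniors, × 5! ways for the editors = 24 × 120 = 2880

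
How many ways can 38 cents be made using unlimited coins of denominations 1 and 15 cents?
Coefficient of x^38 in 1/(1-x^1) · 1/(1-x^15). Use j coins of 15 for j = 0..⌊38/15⌋ = 2, the rest in 1s: 2 + 1 = 3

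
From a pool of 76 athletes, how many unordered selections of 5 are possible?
C(76,5) = 76!/(5!×71!) = 18474840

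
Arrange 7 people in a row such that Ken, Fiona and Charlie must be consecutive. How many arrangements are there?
Treat the 3 as one block: (7-3+1)! × 3! = 120 × 6 = 720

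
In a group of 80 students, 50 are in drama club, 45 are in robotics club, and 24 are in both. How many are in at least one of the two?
|A∪B| = |A| + |B| - |A∩B| = 50 + 45 - 24 = 71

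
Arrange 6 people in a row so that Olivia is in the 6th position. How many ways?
Fix one position: (6-1)! = 120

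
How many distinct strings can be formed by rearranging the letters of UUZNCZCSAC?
10! / (1! × 3! × 2! × 2! × 1! × 1!) = 151200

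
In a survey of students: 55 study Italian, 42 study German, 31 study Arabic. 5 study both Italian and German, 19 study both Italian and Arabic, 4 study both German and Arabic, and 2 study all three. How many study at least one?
|A∪B∪C| = 55+42+31-5-19-4+2 = 102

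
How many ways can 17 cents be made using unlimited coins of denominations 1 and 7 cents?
Coefficient of x^17 in 1/(1-x^1) · 1/(1-x^7). Use j coins of 7 for j = 0..⌊17/7⌋ = 2, the rest in 1s: 2 + 1 = 3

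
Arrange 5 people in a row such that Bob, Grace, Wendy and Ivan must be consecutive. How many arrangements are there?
Treat the 4 as one block: (5-4+1)! × 4! = 2 × 24 = 48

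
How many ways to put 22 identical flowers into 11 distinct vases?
C(22+11-1, 11-1) = C(32, 10) = 64512240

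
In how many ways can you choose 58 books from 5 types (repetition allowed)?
C(58+5-1, 5-1) = C(62, 4) = 557845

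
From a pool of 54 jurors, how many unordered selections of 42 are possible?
C(54,42) = 54!/(42!×12!) = 343006888770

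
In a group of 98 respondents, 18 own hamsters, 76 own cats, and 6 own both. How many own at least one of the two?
|A∪B| = |A| + |B| - |A∩B| = 18 + 76 - 6 = 88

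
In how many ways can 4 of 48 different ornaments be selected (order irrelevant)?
C(48,4) = 48!/(4!×44!) = 194580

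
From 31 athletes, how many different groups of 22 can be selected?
C(31,22) = 31!/(22!×9!) = 20160075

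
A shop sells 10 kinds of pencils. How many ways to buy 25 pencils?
C(25+10-1, 10-1) = C(34, 9) = 52451256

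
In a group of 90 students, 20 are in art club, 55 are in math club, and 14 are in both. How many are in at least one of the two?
|A∪B| = |A| + |B| - |A∩B| = 20 + 55 - 14 = 61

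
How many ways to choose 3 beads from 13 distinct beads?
C(13,3) = 13!/(3!×10!) = 286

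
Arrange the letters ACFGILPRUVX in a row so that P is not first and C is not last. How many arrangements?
By inclusion-exclusion: 11! - 2×(11-1)! + (11-2)! = 39916800 - 7257600 + 362880 = 33022080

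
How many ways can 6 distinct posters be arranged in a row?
6! = 720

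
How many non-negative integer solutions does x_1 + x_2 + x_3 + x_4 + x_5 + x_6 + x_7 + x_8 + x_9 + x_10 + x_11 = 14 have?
C(14+11-1, 11-1) = C(24, 10) = 1961256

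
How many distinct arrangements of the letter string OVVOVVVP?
8! / (2! × 1! × 5!) = 168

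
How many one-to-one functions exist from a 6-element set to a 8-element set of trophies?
P(8,6) = 8!/(8-6)! = 20160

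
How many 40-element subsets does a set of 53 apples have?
C(53,40) = 53!/(40!×13!) = 841392966470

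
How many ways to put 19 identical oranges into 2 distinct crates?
C(19+2-1, 2-1) = C(20, 1) = 20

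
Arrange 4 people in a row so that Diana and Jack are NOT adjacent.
Total - adjacent = 4! - (4-1)!×2 = 24 - 12 = 12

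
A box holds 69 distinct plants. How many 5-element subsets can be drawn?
C(69,5) = 69!/(5!×64!) = 11238513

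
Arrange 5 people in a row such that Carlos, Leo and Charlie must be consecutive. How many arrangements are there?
Treat the 3 as one block: (5-3+1)! × 3! = 6 × 6 = 36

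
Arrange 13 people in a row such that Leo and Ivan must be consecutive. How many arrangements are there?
Treat the 2 as one block: (13-2+1)! × 2! = 479001600 × 2 = 958003200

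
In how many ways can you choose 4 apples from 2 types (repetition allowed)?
C(4+2-1, 2-1) = C(5, 1) = 5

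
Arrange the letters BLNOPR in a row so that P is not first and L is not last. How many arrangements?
By inclusion-exclusion: 6! - 2×(6-1)! + (6-2)! = 720 - 240 + 24 = 504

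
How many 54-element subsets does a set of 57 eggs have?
C(57,54) = 57!/(54!×3!) = 29260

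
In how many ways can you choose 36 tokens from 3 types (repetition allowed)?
C(36+3-1, 3-1) = C(38, 2) = 703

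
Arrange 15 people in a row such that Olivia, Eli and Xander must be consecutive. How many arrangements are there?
Treat the 3 as one block: (15-3+1)! × 3! = 6227020800 × 6 = 37362124800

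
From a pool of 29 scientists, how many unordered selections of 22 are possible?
C(29,22) = 29!/(22!×7!) = 1560780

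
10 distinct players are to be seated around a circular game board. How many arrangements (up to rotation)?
Circular: fix one position, arrange the rest. (10-1)! = 362880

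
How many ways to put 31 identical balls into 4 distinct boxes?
C(31+4-1, 4-1) = C(34, 3) = 5984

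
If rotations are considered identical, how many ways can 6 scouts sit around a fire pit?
Circular: fix one position, arrange the rest. (6-1)! = 120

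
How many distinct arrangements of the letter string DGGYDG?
6! / (2! × 1! × 3!) = 60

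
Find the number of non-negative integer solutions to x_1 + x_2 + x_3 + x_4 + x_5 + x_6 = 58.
C(58+6-1, 6-1) = C(63, 5) = 7028847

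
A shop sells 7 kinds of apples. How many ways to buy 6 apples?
C(6+7-1, 7-1) = C(12, 6) = 924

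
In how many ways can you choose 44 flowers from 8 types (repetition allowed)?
C(44+8-1, 8-1) = C(51, 7) = 115775100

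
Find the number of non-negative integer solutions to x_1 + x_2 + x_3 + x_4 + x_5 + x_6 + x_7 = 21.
C(21+7-1, 7-1) = C(27, 6) = 296010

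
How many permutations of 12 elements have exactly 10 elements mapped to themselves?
Choose the 10 fixed points C(12,10) = 66, derange the rest: !2 = Σ_{j=0}^{2} (-1)^j·2!/j! = 2 - 2 + 1 = 1. Product = 66 × 1 = 66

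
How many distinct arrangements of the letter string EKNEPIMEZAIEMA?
14! / (1! × 1! × 1! × 4! × 1! × 2! × 2! × 2!) = 454053600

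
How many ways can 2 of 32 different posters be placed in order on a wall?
P(32,2) = 32!/(32-2)! = 992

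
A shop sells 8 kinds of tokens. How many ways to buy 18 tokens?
C(18+8-1, 8-1) = C(25, 7) = 480700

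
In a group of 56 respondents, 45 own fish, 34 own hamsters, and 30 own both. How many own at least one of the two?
|A∪B| = |A| + |B| - |A∩B| = 45 + 34 - 30 = 49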